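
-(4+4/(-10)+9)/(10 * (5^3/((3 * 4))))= -378/3125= -0.12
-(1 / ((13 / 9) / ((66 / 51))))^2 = -0.80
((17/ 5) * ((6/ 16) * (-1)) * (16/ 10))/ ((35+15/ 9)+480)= -153/ 38750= -0.00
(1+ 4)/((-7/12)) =-60/7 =-8.57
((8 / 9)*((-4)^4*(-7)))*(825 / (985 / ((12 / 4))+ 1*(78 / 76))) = -149811200 / 37547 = -3989.96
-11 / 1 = -11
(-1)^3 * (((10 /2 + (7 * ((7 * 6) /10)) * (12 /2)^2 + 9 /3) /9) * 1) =-5332 /45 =-118.49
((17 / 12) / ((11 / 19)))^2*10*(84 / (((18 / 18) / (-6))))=-3651515 / 121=-30177.81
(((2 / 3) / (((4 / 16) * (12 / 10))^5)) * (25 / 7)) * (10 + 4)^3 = 1960000000 / 729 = 2688614.54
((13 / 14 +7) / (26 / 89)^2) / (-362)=-879231 / 3425968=-0.26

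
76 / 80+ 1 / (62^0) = 39 / 20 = 1.95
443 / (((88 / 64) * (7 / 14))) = 7088 / 11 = 644.36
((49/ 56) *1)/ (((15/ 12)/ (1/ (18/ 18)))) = 7/ 10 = 0.70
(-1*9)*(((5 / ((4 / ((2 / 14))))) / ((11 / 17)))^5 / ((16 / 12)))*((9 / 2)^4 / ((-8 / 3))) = 2358031949803125 / 1419134452105216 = 1.66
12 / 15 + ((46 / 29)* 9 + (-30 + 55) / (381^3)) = 120899665051 / 8019419445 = 15.08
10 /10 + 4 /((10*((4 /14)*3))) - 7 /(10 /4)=-4 /3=-1.33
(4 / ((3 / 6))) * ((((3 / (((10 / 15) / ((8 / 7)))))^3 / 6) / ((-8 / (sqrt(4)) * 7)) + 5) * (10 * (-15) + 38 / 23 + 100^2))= 18237614944 / 55223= 330253.97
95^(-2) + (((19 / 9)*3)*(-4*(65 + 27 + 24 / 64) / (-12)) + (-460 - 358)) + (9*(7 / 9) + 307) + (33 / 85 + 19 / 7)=-23652807097 / 77326200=-305.88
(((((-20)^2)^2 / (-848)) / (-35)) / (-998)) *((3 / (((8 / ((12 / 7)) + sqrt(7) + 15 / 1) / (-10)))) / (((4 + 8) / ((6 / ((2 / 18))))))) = 11947500 / 316385461 -607500 *sqrt(7) / 316385461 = 0.03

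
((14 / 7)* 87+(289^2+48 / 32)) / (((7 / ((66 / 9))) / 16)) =29461168 / 21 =1402912.76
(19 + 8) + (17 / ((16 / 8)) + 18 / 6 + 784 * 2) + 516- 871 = 2503 / 2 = 1251.50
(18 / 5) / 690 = 3 / 575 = 0.01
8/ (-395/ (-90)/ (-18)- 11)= -2592/ 3643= -0.71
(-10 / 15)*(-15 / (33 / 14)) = 140 / 33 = 4.24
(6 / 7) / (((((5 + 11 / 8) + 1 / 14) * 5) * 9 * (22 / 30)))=16 / 3971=0.00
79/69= 1.14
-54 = -54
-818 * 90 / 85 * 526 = -7744824 / 17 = -455577.88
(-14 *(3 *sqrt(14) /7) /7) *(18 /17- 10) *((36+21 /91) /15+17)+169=169+1150944 *sqrt(14) /7735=725.75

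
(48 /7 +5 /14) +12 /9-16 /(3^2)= 853 /126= 6.77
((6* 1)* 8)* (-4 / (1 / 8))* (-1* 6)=9216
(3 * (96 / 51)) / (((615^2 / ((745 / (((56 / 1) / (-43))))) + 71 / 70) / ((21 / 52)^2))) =-1186704540 / 850619174119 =-0.00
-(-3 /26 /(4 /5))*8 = 15 /13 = 1.15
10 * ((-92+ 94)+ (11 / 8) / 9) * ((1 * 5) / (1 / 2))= 215.28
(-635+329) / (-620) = 153 / 310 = 0.49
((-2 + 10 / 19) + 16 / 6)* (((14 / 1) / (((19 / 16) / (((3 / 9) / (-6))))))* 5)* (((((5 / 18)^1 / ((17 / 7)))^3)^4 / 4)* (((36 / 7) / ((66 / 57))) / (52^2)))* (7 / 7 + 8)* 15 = -84480512701416015625 / 77798044705051104928603442251776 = -0.00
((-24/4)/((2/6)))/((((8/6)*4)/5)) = -135/8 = -16.88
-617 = -617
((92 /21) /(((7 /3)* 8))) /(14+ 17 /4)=46 /3577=0.01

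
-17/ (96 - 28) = -0.25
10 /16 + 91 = 733 /8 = 91.62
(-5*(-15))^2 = 5625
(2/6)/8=1/24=0.04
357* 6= 2142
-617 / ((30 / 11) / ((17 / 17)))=-6787 / 30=-226.23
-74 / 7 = -10.57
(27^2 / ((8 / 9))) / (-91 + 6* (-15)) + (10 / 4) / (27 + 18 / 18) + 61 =286637 / 5068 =56.56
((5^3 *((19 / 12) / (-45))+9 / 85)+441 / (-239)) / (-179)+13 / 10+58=23302329791 / 392729580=59.33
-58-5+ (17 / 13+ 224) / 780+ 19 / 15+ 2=-602767 / 10140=-59.44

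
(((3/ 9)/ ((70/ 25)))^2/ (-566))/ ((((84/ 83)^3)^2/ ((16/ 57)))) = -8173509334225/ 1249526874833491968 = -0.00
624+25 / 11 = 6889 / 11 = 626.27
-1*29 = -29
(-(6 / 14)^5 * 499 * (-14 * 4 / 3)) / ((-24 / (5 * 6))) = -404190 / 2401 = -168.34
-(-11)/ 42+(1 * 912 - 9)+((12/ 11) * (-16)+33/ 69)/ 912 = 1458875207/ 1615152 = 903.24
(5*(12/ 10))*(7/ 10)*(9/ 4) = 189/ 20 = 9.45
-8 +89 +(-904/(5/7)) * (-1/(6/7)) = 23363/15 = 1557.53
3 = 3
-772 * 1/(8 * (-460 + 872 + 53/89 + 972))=-17177/246458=-0.07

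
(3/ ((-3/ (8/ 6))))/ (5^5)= -4/ 9375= -0.00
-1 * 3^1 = -3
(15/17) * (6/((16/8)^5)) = 45/272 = 0.17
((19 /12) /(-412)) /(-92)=19 /454848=0.00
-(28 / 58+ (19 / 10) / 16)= -2791 / 4640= -0.60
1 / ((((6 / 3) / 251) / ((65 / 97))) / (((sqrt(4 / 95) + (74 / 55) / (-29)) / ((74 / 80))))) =-130520 / 30943 + 130520* sqrt(95) / 68191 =14.44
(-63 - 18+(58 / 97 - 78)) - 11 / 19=-293002 / 1843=-158.98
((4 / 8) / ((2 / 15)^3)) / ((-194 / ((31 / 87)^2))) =-360375 / 2610464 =-0.14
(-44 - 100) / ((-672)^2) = -1 / 3136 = -0.00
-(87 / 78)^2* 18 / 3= -2523 / 338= -7.46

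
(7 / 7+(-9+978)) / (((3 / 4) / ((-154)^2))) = 92018080 / 3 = 30672693.33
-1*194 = -194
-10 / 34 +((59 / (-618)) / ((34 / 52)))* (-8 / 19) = -23219 / 99807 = -0.23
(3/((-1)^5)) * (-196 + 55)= 423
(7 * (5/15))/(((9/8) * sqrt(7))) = 8 * sqrt(7)/27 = 0.78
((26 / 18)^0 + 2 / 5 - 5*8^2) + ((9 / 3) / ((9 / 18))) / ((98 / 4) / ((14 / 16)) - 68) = -1275 / 4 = -318.75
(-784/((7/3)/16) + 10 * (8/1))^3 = -148540174336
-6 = -6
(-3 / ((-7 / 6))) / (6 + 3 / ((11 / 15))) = 66 / 259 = 0.25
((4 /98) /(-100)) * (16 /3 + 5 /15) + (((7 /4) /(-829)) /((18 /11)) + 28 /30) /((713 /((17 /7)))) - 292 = -15222788563903 /52132991400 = -292.00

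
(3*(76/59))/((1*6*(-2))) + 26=1515/59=25.68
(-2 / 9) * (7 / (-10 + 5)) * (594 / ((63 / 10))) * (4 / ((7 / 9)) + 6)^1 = 2288 / 7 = 326.86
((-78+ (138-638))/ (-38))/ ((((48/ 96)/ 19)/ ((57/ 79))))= 32946/ 79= 417.04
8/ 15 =0.53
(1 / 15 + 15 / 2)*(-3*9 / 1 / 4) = -2043 / 40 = -51.08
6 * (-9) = -54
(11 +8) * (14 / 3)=88.67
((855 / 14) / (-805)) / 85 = -171 / 191590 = -0.00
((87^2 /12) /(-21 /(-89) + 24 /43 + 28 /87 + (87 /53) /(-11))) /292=489737680641 /219171116672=2.23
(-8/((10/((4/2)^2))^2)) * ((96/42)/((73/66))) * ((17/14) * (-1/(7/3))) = 861696/625975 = 1.38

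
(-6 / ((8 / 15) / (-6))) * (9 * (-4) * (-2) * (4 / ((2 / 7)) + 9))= 111780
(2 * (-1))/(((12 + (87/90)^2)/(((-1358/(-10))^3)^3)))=-315545815235728527661930824/129921875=-2428735078182396364.45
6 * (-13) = -78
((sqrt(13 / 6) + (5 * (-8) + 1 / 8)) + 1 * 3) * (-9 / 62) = 2655 / 496 - 3 * sqrt(78) / 124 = 5.14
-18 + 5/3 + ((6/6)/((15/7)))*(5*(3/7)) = -46/3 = -15.33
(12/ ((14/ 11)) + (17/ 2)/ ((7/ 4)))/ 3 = 100/ 21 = 4.76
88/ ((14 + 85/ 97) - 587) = -1067/ 6937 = -0.15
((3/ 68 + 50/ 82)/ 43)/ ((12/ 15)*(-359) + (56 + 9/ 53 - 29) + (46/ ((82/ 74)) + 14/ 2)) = -483095/ 6719770132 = -0.00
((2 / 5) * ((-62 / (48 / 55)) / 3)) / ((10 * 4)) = -341 / 1440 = -0.24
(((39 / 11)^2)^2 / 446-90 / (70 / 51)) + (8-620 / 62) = -3072441991 / 45709202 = -67.22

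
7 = 7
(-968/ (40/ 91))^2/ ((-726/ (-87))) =29058029/ 50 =581160.58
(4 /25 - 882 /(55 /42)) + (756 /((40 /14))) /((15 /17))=-102709 /275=-373.49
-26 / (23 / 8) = -208 / 23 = -9.04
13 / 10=1.30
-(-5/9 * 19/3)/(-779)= -5/1107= -0.00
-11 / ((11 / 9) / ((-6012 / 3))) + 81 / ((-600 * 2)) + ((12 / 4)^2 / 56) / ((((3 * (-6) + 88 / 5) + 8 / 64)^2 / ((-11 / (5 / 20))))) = 552626721 / 30800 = 17942.43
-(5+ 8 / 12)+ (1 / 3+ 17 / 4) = -13 / 12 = -1.08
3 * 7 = 21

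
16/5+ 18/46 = 413/115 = 3.59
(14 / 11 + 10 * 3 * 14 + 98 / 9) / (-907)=-42784 / 89793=-0.48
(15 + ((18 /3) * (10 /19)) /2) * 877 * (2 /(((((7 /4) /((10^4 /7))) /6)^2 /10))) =45463680000000000 /6517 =6976166947982.20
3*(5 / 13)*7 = 105 / 13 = 8.08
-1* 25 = -25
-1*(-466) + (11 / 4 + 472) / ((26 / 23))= 92141 / 104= 885.97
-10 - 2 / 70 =-351 / 35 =-10.03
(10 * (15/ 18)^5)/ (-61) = -15625/ 237168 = -0.07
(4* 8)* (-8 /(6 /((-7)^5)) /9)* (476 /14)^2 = 2486898176 /27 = 92107339.85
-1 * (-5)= 5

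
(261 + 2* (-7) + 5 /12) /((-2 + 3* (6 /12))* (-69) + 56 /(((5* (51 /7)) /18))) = 252365 /63414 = 3.98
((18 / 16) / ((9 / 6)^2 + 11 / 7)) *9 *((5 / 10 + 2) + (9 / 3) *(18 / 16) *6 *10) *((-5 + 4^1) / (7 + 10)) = -116235 / 3638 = -31.95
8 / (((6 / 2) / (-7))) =-56 / 3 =-18.67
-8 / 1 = -8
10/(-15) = -2/3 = -0.67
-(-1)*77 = 77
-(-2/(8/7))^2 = -49/16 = -3.06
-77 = -77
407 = 407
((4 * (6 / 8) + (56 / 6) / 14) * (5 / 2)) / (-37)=-55 / 222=-0.25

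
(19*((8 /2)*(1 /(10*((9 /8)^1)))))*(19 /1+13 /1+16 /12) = 6080 /27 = 225.19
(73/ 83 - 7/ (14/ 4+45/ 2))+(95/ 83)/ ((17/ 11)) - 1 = 12873/ 36686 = 0.35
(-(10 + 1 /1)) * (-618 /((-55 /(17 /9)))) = -3502 /15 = -233.47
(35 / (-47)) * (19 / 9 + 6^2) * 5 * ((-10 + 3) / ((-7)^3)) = -1225 / 423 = -2.90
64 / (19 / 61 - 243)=-976 / 3701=-0.26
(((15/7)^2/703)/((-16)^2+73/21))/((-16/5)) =-3375/429032464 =-0.00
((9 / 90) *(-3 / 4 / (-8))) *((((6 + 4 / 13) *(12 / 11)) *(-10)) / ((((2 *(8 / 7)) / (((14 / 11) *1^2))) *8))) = -18081 / 402688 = -0.04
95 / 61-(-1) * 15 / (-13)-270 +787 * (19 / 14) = 8864669 / 11102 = 798.47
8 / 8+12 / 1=13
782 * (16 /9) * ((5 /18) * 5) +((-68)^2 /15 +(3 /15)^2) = 4534321 /2025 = 2239.17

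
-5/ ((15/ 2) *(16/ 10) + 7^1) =-5/ 19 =-0.26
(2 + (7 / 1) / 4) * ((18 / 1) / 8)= 135 / 16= 8.44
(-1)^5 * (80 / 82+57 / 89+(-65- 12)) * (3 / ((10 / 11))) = 4538754 / 18245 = 248.77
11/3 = 3.67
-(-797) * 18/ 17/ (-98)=-7173/ 833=-8.61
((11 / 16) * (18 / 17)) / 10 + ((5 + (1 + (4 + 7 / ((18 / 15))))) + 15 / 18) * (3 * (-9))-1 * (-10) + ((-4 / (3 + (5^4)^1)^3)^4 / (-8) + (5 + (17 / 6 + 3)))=-429.09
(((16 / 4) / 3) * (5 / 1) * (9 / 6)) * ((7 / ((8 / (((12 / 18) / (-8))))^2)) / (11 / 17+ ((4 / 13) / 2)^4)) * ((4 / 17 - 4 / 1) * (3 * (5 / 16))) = -4998175 / 120746112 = -0.04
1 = 1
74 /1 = 74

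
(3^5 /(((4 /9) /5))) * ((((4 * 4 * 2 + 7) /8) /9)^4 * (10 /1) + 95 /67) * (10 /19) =17095924125 /5214208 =3278.72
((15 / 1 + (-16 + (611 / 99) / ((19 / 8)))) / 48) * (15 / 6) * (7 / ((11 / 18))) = 105245 / 110352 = 0.95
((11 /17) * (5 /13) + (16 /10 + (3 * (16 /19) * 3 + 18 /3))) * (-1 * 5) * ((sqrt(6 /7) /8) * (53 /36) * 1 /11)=-5722357 * sqrt(42) /31039008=-1.19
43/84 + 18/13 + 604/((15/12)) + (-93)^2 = 49872167/5460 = 9134.10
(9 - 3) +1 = 7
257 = 257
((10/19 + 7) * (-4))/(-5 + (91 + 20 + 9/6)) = -1144/4085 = -0.28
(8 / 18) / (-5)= -4 / 45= -0.09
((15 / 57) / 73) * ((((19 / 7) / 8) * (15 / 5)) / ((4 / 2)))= 15 / 8176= 0.00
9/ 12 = 3/ 4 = 0.75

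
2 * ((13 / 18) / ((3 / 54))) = 26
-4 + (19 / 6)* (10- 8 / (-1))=53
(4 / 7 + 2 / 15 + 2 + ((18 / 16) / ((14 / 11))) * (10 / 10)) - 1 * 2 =2669 / 1680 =1.59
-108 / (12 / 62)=-558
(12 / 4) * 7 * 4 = 84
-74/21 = -3.52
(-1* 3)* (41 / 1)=-123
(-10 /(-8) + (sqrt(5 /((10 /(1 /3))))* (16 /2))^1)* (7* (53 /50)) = 371 /40 + 742* sqrt(6) /75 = 33.51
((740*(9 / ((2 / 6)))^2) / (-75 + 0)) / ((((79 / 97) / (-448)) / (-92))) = -143782345728 / 395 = -364005938.55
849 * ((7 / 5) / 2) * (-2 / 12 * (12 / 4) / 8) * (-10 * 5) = 29715 / 16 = 1857.19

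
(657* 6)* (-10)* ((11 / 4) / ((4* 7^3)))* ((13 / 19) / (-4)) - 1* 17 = -363359 / 104272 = -3.48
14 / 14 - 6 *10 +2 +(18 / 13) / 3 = -735 / 13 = -56.54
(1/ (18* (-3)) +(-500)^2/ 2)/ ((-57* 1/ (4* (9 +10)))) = -13499998/ 81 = -166666.64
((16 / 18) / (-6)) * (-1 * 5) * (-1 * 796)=-15920 / 27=-589.63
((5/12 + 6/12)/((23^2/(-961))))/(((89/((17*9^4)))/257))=-536341.29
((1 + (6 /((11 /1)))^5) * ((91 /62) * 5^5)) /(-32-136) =-6858596875 /239643888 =-28.62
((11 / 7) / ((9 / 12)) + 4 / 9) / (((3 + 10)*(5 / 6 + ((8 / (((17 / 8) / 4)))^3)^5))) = 915975376483141053760 / 2177275457095692203723643430050102972933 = 0.00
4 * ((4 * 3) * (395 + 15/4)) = 19140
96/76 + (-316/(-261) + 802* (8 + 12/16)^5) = 104442853509341/2539008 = 41135299.10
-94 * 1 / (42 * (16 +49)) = -0.03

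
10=10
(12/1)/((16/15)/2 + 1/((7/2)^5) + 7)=3025260/1899671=1.59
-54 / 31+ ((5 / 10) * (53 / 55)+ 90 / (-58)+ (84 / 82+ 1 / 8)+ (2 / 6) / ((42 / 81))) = -115750149 / 113525720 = -1.02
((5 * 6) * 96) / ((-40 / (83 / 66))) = -996 / 11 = -90.55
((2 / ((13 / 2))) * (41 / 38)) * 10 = 820 / 247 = 3.32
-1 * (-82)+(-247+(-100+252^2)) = 63239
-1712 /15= -114.13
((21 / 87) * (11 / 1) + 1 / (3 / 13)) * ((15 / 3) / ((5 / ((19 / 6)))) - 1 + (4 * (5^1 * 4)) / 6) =9424 / 87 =108.32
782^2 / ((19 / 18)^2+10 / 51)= 3368274192 / 7217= 466713.90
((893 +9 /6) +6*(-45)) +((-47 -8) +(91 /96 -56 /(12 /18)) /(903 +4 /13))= 641909647 /1127328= 569.41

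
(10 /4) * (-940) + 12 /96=-18799 /8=-2349.88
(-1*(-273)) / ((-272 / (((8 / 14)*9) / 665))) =-351 / 45220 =-0.01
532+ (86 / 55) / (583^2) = 9945152226 / 18693895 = 532.00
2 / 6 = 1 / 3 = 0.33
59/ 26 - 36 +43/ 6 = -1036/ 39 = -26.56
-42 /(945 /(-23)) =46 /45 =1.02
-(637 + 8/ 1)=-645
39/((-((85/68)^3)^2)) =-159744/15625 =-10.22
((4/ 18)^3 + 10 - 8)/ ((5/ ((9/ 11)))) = 1466/ 4455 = 0.33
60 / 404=15 / 101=0.15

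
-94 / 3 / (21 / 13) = -1222 / 63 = -19.40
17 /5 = 3.40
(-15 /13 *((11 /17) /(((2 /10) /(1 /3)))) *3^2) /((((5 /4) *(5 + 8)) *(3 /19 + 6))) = -4180 /37349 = -0.11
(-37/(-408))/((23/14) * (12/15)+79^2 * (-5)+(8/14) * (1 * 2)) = -0.00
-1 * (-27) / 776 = 27 / 776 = 0.03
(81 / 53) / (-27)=-0.06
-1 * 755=-755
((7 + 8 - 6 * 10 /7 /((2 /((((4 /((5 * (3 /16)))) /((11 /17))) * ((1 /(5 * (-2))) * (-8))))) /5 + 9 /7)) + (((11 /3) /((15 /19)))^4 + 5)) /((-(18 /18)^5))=-13578702950293 /28347620625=-479.01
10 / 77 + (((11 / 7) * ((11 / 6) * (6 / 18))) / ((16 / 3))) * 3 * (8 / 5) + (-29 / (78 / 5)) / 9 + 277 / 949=1.08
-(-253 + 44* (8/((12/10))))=-121/3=-40.33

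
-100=-100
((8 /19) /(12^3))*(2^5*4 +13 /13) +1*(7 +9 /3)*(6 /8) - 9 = -2009 /1368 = -1.47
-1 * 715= -715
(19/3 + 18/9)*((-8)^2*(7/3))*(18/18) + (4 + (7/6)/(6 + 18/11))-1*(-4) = 90187/72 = 1252.60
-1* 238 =-238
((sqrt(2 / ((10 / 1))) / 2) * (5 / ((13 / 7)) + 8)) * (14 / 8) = 973 * sqrt(5) / 520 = 4.18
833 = 833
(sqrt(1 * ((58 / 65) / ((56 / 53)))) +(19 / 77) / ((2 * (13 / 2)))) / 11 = 19 / 11011 +sqrt(699335) / 10010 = 0.09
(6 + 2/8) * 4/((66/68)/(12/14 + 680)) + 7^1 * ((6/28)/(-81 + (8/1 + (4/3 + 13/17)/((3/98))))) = 5533696571/315546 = 17536.89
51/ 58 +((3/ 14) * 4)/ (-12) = 164/ 203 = 0.81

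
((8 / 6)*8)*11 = 352 / 3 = 117.33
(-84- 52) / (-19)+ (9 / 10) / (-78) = 35303 / 4940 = 7.15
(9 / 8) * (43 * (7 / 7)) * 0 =0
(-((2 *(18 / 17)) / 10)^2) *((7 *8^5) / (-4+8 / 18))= 20901888 / 7225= 2892.99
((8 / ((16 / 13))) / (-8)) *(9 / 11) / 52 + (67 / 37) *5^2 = 1178867 / 26048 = 45.26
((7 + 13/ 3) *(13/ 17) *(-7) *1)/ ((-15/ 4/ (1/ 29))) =728/ 1305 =0.56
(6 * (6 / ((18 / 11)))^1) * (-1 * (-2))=44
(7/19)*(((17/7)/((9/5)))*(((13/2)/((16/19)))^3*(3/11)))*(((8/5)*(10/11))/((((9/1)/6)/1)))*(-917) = -61819504565/1115136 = -55436.74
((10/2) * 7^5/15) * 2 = 33614/3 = 11204.67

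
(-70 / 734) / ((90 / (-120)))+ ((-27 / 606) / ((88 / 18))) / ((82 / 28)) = 24884293 / 200606604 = 0.12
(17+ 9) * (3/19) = 78/19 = 4.11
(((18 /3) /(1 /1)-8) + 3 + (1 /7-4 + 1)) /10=-13 /70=-0.19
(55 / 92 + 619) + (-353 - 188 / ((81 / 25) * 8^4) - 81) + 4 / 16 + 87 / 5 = 1938556459 / 9538560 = 203.23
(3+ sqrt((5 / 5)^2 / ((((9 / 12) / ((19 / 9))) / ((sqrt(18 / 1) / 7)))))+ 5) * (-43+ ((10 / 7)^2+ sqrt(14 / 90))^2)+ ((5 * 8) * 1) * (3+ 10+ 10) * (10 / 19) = -2 * (23229675 - (49 * sqrt(35)+ 1500)^2) * (sqrt(133) * 2^(1 / 4)+ 84) / 11344725+ 9200 / 19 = 139.23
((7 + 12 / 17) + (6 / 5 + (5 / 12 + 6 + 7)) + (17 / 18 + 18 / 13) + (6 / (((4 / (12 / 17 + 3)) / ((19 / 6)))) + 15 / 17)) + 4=937553 / 19890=47.14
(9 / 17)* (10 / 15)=6 / 17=0.35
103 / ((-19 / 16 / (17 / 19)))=-28016 / 361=-77.61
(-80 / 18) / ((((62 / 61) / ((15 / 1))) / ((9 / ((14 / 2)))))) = -18300 / 217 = -84.33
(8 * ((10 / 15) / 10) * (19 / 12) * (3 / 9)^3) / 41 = 38 / 49815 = 0.00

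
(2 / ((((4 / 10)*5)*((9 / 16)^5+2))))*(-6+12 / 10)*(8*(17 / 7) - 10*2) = 100663296 / 75467035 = 1.33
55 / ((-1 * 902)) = -5 / 82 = -0.06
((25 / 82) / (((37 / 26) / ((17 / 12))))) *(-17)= -93925 / 18204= -5.16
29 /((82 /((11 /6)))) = 319 /492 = 0.65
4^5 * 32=32768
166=166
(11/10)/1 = 1.10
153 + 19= 172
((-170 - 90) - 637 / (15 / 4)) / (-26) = 248 / 15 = 16.53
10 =10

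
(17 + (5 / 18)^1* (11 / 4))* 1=1279 / 72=17.76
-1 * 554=-554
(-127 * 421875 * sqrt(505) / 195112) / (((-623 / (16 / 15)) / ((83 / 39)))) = 197643750 * sqrt(505) / 197526511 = 22.49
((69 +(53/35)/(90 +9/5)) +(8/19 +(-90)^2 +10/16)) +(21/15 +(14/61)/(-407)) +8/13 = 6440571175346137/788119211880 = 8172.08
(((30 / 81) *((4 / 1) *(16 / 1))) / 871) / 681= 640 / 16015077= 0.00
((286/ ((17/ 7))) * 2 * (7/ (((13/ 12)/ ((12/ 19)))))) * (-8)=-2483712/ 323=-7689.51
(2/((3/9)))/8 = 3/4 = 0.75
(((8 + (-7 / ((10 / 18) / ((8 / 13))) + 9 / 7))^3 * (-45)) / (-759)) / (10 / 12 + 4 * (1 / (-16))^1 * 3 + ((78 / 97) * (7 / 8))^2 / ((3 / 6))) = 229389903796104 / 1155383817462875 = 0.20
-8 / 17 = -0.47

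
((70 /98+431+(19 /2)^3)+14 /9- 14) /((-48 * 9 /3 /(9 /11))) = -643429 /88704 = -7.25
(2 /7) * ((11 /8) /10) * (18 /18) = 11 /280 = 0.04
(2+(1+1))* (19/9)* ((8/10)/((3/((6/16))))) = 0.84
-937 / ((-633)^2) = -937 / 400689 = -0.00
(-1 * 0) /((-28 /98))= 0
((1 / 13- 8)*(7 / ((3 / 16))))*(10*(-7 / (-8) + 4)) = -14420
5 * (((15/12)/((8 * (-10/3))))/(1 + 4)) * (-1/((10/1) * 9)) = 1/1920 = 0.00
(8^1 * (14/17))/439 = 112/7463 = 0.02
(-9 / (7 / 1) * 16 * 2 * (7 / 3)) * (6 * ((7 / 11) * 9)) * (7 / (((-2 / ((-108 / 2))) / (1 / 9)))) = -762048 / 11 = -69277.09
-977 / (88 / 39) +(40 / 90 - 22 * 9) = -499391 / 792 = -630.54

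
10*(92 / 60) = 46 / 3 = 15.33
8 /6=4 /3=1.33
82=82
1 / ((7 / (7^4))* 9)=38.11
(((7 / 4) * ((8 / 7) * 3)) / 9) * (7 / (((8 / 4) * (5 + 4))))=7 / 27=0.26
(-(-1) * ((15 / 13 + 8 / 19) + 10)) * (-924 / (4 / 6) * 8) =-31700592 / 247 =-128342.48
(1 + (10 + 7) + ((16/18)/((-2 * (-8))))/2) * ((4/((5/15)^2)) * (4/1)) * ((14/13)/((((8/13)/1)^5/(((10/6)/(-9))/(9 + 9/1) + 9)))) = 566889209887/1990656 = 284775.07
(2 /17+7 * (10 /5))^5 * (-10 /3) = -2654208000000 /1419857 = -1869348.81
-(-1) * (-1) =-1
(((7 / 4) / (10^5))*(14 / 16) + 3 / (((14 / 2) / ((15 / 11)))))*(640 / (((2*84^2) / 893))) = 128595369289 / 5433120000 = 23.67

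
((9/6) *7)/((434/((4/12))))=1/124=0.01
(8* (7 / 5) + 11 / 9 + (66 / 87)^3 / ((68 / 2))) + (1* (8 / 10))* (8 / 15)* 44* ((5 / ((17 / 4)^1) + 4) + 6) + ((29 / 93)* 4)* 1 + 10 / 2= 26432430032 / 115677027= 228.50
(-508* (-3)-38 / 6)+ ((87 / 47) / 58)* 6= 214018 / 141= 1517.86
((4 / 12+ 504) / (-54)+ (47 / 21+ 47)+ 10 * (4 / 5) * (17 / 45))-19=135631 / 5670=23.92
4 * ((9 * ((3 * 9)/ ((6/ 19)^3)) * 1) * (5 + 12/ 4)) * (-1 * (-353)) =87164172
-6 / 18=-1 / 3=-0.33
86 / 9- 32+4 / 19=-3802 / 171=-22.23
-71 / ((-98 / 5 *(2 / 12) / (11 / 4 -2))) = 3195 / 196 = 16.30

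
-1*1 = -1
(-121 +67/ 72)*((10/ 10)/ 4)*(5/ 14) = -6175/ 576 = -10.72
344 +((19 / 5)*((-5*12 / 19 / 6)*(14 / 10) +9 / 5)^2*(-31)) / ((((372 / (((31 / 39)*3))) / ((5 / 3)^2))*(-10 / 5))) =92081671 / 266760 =345.19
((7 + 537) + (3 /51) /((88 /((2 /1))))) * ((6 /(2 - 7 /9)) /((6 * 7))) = 3662217 /57596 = 63.58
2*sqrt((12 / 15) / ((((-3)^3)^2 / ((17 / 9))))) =4*sqrt(85) / 405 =0.09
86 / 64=43 / 32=1.34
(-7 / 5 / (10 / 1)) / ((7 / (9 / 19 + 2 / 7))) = -101 / 6650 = -0.02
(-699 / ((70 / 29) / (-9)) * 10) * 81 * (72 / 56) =132998031 / 49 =2714245.53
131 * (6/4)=393/2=196.50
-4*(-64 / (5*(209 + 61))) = 0.19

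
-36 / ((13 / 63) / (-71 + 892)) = -1862028 / 13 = -143232.92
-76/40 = -19/10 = -1.90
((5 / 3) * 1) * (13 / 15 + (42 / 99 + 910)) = 16707 / 11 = 1518.82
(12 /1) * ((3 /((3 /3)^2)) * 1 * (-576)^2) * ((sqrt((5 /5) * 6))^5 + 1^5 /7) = 11943936 /7 + 429981696 * sqrt(6) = 1054942030.51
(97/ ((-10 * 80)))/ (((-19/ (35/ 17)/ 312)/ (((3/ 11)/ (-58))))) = -79443/ 4121480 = -0.02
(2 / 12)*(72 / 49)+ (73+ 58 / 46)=83968 / 1127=74.51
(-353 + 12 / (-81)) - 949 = -35158 / 27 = -1302.15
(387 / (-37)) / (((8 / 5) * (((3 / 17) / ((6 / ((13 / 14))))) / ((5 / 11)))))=-108.80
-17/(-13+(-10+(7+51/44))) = 1.15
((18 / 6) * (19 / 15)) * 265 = 1007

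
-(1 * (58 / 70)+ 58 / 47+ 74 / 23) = -199769 / 37835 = -5.28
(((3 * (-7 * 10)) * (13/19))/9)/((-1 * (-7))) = -130/57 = -2.28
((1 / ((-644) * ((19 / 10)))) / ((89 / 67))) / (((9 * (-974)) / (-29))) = -9715 / 4773104532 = -0.00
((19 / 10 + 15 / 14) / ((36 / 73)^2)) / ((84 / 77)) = 762047 / 68040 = 11.20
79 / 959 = 0.08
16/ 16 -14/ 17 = 3/ 17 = 0.18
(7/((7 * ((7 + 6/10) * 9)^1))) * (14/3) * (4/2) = 70/513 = 0.14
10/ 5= 2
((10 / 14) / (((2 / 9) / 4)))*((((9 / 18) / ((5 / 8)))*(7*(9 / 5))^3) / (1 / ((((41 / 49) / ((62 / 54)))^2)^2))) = 78822555006033288 / 13581415266125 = 5803.71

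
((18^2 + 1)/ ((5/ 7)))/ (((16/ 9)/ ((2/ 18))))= 455/ 16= 28.44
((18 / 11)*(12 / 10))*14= 1512 / 55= 27.49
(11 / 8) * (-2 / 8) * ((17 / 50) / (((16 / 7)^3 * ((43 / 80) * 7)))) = -9163 / 3522560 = -0.00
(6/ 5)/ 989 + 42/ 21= 9896/ 4945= 2.00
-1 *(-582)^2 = -338724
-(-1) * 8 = 8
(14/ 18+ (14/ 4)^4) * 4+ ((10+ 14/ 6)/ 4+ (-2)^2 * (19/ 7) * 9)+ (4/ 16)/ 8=1419647/ 2016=704.19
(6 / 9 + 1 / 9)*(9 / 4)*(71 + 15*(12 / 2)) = 1127 / 4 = 281.75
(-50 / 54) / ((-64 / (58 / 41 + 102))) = 1.50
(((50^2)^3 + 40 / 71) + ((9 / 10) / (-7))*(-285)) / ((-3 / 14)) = -5177083345661 / 71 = -72916666840.30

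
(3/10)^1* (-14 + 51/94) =-759/188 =-4.04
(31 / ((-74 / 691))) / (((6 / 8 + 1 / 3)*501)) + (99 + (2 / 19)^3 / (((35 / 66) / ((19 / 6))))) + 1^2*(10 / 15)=301861842173 / 3044794935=99.14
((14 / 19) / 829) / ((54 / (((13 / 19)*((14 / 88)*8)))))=1274 / 88882893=0.00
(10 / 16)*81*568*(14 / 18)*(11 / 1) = 246015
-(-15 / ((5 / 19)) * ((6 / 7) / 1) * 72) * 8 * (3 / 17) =590976 / 119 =4966.18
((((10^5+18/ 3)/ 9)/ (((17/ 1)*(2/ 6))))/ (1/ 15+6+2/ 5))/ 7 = 500030/ 11543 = 43.32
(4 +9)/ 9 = 13/ 9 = 1.44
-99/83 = -1.19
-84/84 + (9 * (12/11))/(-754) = -4201/4147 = -1.01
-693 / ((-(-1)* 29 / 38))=-26334 / 29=-908.07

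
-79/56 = -1.41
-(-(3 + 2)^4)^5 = 95367431640625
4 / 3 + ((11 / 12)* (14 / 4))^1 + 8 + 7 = 19.54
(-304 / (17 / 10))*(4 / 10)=-1216 / 17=-71.53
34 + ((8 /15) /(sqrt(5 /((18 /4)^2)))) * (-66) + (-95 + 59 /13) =-792 * sqrt(5) /25 - 734 /13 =-127.30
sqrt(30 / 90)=sqrt(3) / 3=0.58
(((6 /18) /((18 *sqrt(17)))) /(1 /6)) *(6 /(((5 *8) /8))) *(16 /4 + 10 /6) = 2 *sqrt(17) /45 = 0.18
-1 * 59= -59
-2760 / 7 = -394.29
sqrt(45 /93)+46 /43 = 1.77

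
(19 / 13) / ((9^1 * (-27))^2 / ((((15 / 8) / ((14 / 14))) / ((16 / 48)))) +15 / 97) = 485 / 3483597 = 0.00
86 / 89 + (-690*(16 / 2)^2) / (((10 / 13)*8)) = -638578 / 89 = -7175.03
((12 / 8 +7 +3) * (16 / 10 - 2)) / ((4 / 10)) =-23 / 2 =-11.50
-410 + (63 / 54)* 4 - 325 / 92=-408.87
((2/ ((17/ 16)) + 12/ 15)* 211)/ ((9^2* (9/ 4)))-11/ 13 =606667/ 268515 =2.26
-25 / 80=-5 / 16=-0.31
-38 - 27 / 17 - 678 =-12199 / 17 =-717.59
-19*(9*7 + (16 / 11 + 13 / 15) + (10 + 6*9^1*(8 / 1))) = -1590452 / 165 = -9639.10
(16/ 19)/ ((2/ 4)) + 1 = 2.68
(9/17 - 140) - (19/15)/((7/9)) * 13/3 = -87184/595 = -146.53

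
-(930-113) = -817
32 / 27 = 1.19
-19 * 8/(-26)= 76/13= 5.85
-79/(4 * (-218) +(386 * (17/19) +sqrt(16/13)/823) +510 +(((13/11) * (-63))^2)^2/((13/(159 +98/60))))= -2043976808423183228708466039830/9824400063073946951653233233055339597 +2012498665247078800 * sqrt(13)/9824400063073946951653233233055339597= -0.00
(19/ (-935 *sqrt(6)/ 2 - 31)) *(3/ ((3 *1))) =1178/ 2620753 - 17765 *sqrt(6)/ 2620753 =-0.02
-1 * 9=-9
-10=-10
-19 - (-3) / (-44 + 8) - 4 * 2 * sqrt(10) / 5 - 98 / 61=-15145 / 732 - 8 * sqrt(10) / 5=-25.75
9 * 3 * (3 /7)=81 /7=11.57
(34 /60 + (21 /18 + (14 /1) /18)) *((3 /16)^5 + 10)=1184918339 /47185920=25.11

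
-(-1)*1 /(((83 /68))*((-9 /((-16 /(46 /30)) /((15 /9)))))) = 1088 /1909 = 0.57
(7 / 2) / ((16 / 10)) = 35 / 16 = 2.19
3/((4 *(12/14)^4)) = 2401/1728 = 1.39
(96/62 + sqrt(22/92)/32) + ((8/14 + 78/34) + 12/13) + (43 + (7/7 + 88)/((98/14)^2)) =50.17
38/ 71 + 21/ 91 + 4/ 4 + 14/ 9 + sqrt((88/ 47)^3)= 176 * sqrt(1034)/ 2209 + 27592/ 8307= 5.88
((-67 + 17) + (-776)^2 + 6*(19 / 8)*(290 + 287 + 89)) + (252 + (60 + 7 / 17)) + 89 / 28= 291279675 / 476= 611932.09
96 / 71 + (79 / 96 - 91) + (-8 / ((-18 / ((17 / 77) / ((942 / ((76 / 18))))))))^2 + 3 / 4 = -1726848094137488909 / 19606570232645088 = -88.07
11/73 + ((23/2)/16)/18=8015/42048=0.19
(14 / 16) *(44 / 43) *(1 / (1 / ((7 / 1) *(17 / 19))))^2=1090397 / 31046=35.12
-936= -936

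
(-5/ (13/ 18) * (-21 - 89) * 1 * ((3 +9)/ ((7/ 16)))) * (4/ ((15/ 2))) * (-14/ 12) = -168960/ 13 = -12996.92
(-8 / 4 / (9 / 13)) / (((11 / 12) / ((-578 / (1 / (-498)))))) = -9978592 / 11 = -907144.73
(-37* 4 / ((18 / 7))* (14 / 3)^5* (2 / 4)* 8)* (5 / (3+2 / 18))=-198994880 / 243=-818908.97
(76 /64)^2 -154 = -39063 /256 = -152.59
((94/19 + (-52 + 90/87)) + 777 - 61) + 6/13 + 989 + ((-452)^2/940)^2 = 19342969047913/395576675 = 48898.15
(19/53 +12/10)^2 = 170569/70225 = 2.43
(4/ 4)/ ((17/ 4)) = 4/ 17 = 0.24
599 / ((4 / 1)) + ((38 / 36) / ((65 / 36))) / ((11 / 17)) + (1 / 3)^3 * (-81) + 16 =468049 / 2860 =163.65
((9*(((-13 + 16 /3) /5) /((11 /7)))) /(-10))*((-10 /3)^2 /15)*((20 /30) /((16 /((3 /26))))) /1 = 161 /51480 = 0.00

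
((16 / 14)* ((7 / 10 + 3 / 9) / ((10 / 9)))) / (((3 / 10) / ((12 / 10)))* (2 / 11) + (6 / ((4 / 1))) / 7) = 1023 / 250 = 4.09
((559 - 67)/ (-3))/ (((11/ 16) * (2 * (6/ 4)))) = -2624/ 33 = -79.52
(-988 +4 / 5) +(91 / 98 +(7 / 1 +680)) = -20949 / 70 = -299.27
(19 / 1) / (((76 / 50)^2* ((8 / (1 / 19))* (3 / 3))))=625 / 11552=0.05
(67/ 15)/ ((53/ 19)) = 1273/ 795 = 1.60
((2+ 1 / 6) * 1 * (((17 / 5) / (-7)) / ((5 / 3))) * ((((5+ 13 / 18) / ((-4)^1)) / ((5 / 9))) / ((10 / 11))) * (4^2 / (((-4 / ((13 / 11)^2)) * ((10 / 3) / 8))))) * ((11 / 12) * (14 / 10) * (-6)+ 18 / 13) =728848497 / 4812500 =151.45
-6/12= -1/2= -0.50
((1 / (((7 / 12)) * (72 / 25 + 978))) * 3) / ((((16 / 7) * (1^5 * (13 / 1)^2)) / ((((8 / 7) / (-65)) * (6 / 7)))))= -90 / 439977811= -0.00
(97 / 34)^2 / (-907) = -9409 / 1048492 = -0.01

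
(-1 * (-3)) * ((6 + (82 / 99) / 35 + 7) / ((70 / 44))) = 90254 / 3675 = 24.56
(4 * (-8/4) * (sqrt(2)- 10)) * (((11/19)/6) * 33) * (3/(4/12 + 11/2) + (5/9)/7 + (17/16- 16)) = -8747453/2394 + 8747453 * sqrt(2)/23940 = -3137.17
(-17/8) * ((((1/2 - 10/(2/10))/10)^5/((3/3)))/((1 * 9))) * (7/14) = 17963145387/51200000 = 350.84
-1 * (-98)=98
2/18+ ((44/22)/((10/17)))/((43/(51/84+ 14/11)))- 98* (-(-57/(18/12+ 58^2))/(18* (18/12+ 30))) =3090788711/12034624140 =0.26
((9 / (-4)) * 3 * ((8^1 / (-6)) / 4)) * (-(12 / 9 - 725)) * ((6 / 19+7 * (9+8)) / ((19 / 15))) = 221474565 / 1444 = 153375.74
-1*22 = -22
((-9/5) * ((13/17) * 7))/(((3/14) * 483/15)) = -546/391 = -1.40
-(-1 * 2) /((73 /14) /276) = 7728 /73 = 105.86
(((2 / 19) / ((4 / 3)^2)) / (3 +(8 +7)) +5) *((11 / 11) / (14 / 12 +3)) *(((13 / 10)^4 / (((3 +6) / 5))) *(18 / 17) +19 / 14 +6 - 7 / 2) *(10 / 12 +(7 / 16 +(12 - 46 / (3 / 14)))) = -1384076822427 / 1033600000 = -1339.08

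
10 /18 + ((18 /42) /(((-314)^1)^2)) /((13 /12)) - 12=-231034996 /20187531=-11.44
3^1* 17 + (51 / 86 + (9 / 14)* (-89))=-1692 / 301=-5.62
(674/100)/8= 337/400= 0.84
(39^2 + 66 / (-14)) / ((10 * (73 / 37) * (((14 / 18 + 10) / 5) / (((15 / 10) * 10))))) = 26508465 / 49567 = 534.80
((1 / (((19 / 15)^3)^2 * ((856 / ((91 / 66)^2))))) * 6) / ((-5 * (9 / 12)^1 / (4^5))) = -536608800000 / 609103021307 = -0.88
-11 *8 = -88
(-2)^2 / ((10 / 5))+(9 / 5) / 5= 59 / 25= 2.36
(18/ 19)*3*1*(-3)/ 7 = -162/ 133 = -1.22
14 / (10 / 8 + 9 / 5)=280 / 61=4.59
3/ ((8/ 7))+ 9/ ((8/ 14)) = 147/ 8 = 18.38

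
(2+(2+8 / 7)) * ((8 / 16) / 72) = 1 / 28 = 0.04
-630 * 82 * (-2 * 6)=619920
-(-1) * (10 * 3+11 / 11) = 31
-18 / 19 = -0.95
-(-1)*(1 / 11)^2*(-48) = -48 / 121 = -0.40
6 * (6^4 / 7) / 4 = 1944 / 7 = 277.71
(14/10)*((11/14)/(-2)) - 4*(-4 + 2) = 149/20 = 7.45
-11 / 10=-1.10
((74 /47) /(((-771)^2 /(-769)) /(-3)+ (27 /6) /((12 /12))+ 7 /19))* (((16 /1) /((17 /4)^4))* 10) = 88573050880 /30115751366437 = 0.00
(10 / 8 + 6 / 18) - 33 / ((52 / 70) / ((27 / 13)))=-183899 / 2028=-90.68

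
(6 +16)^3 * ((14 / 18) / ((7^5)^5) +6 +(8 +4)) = 330473026181923931247790024 / 1724231082425097729609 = 191664.00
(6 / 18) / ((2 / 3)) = 1 / 2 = 0.50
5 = 5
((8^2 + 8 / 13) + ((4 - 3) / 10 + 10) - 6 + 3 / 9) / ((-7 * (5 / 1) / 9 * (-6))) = 2.96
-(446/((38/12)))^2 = -7160976/361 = -19836.50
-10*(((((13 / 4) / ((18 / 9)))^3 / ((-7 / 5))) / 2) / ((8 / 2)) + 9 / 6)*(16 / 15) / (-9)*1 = 1.32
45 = 45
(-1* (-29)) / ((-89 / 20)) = -580 / 89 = -6.52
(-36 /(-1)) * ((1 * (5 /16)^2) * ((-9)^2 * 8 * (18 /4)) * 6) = 492075 /8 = 61509.38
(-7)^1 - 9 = -16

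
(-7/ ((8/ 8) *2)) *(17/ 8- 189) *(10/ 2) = 52325/ 16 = 3270.31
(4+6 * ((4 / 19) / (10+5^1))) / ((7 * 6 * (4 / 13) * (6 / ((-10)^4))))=630500 / 1197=526.73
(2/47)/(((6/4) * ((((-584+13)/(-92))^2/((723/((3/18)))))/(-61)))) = -2986302336/15323927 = -194.88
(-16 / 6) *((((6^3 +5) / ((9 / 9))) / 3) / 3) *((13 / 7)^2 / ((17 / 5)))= -87880 / 1323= -66.42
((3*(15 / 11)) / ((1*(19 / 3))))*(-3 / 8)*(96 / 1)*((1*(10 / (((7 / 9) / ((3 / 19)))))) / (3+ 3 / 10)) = -14.31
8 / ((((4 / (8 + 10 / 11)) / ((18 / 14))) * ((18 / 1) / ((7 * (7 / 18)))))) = 343 / 99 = 3.46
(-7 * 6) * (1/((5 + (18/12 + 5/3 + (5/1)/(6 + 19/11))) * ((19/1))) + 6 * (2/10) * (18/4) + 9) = -51674364/85405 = -605.05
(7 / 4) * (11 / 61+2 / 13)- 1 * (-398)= 398.58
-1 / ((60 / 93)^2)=-961 / 400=-2.40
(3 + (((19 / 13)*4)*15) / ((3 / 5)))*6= 11634 / 13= 894.92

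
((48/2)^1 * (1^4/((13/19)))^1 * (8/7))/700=0.06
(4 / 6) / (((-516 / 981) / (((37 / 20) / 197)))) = -0.01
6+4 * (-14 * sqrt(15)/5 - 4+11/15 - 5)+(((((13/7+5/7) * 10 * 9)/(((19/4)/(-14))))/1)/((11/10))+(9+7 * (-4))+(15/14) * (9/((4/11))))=-112295989/175560 - 56 * sqrt(15)/5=-683.02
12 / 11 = 1.09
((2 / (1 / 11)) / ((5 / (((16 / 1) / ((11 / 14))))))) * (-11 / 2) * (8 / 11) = -1792 / 5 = -358.40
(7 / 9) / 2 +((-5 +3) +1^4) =-11 / 18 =-0.61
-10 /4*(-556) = 1390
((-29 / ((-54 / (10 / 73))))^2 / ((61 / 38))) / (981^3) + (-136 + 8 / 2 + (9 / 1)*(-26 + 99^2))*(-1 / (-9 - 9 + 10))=19652475567628807429363 / 1789781821443147528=10980.38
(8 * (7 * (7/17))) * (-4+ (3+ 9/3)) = 46.12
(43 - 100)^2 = 3249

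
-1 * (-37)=37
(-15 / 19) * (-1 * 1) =15 / 19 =0.79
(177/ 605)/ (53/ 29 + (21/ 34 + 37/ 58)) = 87261/ 919600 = 0.09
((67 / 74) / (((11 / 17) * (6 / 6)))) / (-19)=-1139 / 15466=-0.07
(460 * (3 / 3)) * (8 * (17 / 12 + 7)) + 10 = 92950 / 3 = 30983.33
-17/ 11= -1.55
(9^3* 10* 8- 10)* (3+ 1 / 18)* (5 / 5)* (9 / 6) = 1603525 / 6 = 267254.17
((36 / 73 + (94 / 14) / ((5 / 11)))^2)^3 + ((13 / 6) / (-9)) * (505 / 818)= 155453861417359709195646813714047 / 12288319378258323570187500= 12650538.83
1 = 1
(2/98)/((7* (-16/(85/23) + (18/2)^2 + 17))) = 85/2730966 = 0.00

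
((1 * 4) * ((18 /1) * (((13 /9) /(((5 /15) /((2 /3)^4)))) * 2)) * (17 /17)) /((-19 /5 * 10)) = -1664 /513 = -3.24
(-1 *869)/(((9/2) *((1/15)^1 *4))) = -4345/6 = -724.17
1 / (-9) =-1 / 9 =-0.11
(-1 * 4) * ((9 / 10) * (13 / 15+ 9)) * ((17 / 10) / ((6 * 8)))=-629 / 500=-1.26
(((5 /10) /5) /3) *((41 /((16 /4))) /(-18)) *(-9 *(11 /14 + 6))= 779 /672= 1.16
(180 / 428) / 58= 45 / 6206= 0.01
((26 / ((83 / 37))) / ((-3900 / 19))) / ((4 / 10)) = -703 / 4980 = -0.14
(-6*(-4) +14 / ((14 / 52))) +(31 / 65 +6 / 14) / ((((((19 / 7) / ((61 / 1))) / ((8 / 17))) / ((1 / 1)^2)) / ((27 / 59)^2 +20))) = 19698441764 / 73083595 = 269.53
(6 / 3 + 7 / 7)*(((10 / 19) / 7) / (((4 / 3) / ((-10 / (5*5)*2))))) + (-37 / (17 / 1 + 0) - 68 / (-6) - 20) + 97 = 583484 / 6783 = 86.02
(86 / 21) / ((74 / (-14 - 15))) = -1247 / 777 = -1.60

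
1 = 1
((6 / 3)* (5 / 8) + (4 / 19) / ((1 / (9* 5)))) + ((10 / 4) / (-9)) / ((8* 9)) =10.72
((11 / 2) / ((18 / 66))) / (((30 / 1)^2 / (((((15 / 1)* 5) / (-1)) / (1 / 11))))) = -1331 / 72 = -18.49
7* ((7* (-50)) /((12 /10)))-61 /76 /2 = -931183 /456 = -2042.07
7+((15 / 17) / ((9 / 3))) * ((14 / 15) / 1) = 371 / 51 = 7.27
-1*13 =-13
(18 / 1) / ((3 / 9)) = 54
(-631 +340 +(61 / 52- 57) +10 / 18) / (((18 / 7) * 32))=-1134385 / 269568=-4.21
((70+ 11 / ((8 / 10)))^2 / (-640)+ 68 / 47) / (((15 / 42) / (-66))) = 211515381 / 120320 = 1757.94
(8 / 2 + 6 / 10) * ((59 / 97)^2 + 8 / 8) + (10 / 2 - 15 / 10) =184451 / 18818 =9.80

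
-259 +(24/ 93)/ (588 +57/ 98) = -463119965/ 1788111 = -259.00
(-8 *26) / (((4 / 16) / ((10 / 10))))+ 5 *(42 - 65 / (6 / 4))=-2516 / 3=-838.67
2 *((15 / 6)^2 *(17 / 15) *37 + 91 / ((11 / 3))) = 37871 / 66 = 573.80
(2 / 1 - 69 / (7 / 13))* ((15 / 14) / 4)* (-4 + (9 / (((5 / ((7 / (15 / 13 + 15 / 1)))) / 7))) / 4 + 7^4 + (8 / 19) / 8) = -24142951563 / 297920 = -81038.37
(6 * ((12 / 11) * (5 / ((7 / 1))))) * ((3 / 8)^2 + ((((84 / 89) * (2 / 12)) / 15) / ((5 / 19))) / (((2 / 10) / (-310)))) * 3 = -4308075 / 4984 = -864.38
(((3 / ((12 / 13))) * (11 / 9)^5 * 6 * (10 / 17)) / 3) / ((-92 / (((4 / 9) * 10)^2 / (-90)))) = 418732600 / 16831267911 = 0.02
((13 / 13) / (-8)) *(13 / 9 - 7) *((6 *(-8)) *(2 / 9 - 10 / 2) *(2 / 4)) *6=4300 / 9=477.78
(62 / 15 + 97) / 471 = 1517 / 7065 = 0.21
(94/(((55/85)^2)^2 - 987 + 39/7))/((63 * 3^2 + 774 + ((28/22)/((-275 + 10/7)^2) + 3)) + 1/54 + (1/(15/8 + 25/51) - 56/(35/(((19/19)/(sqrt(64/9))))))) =-0.00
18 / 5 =3.60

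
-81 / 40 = -2.02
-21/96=-7/32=-0.22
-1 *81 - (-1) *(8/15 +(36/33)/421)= -5589437/69465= -80.46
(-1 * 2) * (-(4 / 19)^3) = 128 / 6859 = 0.02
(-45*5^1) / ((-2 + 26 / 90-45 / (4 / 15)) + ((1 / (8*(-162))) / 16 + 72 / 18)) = 23328000 / 17258693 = 1.35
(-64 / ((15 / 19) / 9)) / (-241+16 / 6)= 10944 / 3575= 3.06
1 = 1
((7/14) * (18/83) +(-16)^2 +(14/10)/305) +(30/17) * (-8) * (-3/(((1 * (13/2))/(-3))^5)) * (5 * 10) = 169185782739386/798938995075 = 211.76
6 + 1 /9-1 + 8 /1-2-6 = 5.11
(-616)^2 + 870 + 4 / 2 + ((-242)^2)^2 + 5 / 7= 24010856973 / 7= 3430122424.71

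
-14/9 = -1.56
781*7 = 5467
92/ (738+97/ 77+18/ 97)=687148/ 5522917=0.12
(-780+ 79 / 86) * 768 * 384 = -229760452.47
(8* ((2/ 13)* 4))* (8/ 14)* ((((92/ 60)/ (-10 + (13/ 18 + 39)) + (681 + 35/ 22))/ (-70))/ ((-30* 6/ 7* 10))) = 0.11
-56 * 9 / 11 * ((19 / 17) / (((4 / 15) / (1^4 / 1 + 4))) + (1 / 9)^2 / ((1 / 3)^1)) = -539602 / 561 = -961.86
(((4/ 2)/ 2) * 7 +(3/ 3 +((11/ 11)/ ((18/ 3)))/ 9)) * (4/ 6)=433/ 81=5.35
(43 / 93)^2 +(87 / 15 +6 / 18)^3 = 749012543 / 3243375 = 230.94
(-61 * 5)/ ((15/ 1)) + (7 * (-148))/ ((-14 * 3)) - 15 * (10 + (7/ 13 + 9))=-11261/ 39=-288.74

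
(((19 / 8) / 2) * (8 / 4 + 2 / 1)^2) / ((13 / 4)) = 76 / 13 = 5.85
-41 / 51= -0.80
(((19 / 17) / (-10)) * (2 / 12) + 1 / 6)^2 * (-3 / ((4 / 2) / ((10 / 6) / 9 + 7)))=-0.24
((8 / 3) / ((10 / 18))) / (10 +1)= 24 / 55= 0.44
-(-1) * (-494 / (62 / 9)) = -71.71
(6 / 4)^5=243 / 32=7.59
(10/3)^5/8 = 12500/243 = 51.44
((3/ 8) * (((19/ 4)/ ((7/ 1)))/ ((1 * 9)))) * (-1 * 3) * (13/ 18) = -247/ 4032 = -0.06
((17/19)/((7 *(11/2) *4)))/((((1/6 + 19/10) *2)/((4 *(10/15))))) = 170/45353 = 0.00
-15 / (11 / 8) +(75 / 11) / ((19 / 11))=-1455 / 209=-6.96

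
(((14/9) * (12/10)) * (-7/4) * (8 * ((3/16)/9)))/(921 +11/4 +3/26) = -182/308835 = -0.00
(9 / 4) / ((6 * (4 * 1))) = 3 / 32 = 0.09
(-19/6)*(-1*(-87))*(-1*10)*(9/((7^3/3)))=74385/343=216.87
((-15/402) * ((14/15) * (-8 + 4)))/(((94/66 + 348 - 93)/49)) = 7546/283477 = 0.03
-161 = -161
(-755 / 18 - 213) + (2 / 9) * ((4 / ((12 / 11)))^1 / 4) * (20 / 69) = -949703 / 3726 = -254.89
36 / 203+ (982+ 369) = 274289 / 203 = 1351.18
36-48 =-12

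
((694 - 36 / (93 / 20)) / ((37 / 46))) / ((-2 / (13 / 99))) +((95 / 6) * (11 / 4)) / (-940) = -56.06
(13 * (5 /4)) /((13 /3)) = 15 /4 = 3.75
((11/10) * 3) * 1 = 33/10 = 3.30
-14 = -14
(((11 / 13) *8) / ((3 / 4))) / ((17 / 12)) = 1408 / 221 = 6.37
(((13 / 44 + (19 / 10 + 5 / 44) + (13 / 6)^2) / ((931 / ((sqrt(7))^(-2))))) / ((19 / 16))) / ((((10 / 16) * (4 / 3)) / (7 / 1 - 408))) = -907864 / 2084775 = -0.44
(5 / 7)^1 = 5 / 7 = 0.71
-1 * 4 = -4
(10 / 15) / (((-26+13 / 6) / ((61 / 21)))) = -244 / 3003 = -0.08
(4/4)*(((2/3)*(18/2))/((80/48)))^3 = 5832/125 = 46.66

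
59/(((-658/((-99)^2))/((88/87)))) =-8481132/9541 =-888.91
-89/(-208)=89/208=0.43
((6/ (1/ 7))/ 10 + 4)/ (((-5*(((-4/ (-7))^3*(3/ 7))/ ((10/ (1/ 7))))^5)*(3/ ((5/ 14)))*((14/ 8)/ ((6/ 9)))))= -701324150589573481289375/ 18345885696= -38227870935797.06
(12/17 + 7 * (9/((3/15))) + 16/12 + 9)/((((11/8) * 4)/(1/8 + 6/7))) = 20785/357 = 58.22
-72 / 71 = -1.01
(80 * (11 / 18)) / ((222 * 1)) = 220 / 999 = 0.22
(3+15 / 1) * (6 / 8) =27 / 2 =13.50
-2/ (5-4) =-2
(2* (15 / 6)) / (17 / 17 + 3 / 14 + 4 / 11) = 770 / 243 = 3.17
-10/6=-5/3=-1.67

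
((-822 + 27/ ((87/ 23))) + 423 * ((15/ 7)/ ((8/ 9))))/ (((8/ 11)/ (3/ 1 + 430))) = 1584692967/ 12992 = 121974.52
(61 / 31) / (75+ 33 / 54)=1098 / 42191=0.03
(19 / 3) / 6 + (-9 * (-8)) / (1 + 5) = 235 / 18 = 13.06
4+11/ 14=67/ 14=4.79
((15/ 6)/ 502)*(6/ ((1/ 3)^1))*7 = 315/ 502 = 0.63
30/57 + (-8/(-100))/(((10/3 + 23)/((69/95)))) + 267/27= 17591101/1688625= 10.42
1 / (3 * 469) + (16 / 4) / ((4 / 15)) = 21106 / 1407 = 15.00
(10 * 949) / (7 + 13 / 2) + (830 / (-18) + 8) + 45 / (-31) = 555266 / 837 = 663.40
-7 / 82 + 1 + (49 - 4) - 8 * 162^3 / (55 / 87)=-242642998941 / 4510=-53801108.41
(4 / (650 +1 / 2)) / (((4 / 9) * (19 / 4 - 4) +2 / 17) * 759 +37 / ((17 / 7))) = 0.00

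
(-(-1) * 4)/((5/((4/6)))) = 8/15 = 0.53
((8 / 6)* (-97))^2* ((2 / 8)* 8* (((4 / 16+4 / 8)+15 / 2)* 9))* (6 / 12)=1241988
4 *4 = 16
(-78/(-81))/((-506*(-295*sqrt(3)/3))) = 13*sqrt(3)/2015145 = 0.00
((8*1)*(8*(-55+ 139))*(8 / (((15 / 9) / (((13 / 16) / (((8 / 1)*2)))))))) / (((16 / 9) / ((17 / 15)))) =41769 / 50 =835.38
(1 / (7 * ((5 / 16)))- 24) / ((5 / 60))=-9888 / 35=-282.51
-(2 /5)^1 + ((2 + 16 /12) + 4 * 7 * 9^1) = 3824 /15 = 254.93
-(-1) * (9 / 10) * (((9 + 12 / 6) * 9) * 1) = 891 / 10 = 89.10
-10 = -10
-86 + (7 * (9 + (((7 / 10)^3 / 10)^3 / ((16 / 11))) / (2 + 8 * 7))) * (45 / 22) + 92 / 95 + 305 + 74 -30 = 392.83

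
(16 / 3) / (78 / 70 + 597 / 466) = 260960 / 117207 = 2.23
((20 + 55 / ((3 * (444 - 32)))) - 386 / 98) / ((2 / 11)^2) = 118026667 / 242256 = 487.20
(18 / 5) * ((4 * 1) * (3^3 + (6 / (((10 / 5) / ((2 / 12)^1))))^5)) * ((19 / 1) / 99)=3287 / 44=74.70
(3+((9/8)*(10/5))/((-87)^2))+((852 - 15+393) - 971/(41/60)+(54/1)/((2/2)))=-18478411/137924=-133.98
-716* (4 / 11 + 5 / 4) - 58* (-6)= -8881 / 11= -807.36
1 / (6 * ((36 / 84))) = 7 / 18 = 0.39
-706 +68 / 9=-6286 / 9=-698.44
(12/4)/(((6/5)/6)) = 15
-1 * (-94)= 94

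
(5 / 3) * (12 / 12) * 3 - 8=-3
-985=-985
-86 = -86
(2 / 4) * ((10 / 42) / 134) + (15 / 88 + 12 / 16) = 114077 / 123816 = 0.92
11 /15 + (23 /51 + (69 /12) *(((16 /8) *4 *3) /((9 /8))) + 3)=32347 /255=126.85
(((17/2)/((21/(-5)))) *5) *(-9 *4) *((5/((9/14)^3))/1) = 1666000/243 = 6855.97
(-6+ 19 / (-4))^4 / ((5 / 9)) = 30769209 / 1280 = 24038.44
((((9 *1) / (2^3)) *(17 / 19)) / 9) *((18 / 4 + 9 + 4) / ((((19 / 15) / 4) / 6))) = 26775 / 722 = 37.08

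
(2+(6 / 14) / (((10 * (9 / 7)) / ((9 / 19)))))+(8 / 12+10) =7229 / 570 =12.68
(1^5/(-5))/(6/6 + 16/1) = -1/85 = -0.01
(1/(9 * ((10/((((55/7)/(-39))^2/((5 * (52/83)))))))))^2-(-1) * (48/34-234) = -232.59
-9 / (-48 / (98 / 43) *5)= 147 / 1720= 0.09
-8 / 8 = -1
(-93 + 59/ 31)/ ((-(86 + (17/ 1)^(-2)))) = 816136/ 770505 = 1.06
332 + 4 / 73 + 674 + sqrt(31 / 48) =sqrt(93) / 12 + 73442 / 73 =1006.86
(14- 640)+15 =-611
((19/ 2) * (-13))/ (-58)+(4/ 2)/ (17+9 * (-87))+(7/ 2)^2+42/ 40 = 3426887/ 222140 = 15.43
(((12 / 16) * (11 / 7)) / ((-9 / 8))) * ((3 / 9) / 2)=-11 / 63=-0.17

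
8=8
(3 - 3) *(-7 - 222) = 0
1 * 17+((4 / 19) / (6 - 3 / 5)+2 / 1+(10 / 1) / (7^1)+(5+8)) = 120182 / 3591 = 33.47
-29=-29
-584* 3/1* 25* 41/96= -74825/4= -18706.25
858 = 858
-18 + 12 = -6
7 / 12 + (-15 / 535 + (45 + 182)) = 227.56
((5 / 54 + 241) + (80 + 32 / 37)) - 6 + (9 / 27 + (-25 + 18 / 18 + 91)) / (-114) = 11971955 / 37962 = 315.37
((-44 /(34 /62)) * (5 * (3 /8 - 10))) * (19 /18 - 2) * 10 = -656425 /18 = -36468.06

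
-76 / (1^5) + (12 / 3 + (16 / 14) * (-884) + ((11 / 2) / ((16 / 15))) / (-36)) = -2909569 / 2688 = -1082.43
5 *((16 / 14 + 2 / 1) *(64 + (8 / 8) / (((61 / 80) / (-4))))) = 56320 / 61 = 923.28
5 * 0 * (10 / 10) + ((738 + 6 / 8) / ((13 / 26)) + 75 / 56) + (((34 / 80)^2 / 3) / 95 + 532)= 6418601023 / 3192000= 2010.84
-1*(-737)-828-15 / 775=-14108 / 155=-91.02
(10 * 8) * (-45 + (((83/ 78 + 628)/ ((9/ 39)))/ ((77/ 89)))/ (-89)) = -4457480/ 693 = -6432.15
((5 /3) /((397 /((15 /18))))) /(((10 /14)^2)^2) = 2401 /178650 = 0.01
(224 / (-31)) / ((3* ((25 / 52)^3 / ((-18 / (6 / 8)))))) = 251969536 / 484375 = 520.20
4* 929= 3716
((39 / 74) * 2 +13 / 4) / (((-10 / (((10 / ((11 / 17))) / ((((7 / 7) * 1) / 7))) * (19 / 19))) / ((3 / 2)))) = -227409 / 3256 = -69.84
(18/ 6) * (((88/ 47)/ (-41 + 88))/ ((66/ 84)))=336/ 2209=0.15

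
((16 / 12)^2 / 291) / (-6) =-8 / 7857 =-0.00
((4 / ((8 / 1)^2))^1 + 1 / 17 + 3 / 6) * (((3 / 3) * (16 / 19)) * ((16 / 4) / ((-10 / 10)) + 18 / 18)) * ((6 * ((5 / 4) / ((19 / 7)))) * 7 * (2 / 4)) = -372645 / 24548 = -15.18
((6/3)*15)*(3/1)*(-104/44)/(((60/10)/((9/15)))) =-234/11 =-21.27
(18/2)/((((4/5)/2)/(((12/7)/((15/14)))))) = 36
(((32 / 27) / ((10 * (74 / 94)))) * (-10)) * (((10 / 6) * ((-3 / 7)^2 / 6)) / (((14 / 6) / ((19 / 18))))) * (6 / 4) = -0.05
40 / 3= 13.33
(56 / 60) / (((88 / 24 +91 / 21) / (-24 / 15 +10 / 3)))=0.20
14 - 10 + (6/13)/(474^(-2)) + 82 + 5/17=22936023/221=103782.91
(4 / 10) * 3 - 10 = -44 / 5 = -8.80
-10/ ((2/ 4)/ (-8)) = 160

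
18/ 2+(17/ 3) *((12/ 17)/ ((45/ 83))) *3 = 467/ 15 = 31.13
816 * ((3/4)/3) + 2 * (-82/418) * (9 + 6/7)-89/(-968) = 25777709/128744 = 200.22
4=4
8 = 8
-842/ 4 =-421/ 2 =-210.50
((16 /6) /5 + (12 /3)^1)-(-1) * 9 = 203 /15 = 13.53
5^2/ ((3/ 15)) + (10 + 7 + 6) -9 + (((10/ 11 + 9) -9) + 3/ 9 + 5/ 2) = 9421/ 66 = 142.74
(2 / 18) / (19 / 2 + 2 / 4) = 1 / 90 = 0.01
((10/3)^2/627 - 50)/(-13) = 282050/73359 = 3.84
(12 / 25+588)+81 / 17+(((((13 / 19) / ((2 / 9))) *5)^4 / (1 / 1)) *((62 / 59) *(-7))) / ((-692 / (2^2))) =13484231625955929 / 4522633919800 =2981.50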